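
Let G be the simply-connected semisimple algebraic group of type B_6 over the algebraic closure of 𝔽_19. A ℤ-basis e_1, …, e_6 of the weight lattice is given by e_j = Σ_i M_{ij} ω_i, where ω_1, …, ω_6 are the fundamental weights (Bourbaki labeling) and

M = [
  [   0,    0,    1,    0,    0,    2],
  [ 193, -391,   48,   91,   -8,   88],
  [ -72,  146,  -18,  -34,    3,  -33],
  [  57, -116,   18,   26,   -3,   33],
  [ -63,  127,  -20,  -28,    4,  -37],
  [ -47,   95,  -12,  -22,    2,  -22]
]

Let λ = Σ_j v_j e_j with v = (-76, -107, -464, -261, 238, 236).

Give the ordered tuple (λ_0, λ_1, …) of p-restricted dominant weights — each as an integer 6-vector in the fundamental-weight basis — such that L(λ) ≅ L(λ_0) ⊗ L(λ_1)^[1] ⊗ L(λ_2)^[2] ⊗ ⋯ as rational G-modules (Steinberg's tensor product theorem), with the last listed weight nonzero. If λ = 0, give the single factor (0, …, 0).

((8, 10, 2, 16, 7, 1),)

Converting to the ω-basis (c_i = row i of M dotted with v = (-76, -107, -464, -261, 238, 236)):
  c_1 = (0)·(-76) + (0)·(-107) + (1)·(-464) + (0)·(-261) + 0·238 + 2·236 = 8
  c_2 = (193)·(-76) + (-391)·(-107) + (48)·(-464) + (91)·(-261) + (-8)·(238) + 88·236 = 10
  c_3 = (-72)·(-76) + (146)·(-107) + (-18)·(-464) + (-34)·(-261) + 3·238 + (-33)·(236) = 2
  c_4 = (57)·(-76) + (-116)·(-107) + (18)·(-464) + (26)·(-261) + (-3)·(238) + 33·236 = 16
  c_5 = (-63)·(-76) + (127)·(-107) + (-20)·(-464) + (-28)·(-261) + 4·238 + (-37)·(236) = 7
  c_6 = (-47)·(-76) + (95)·(-107) + (-12)·(-464) + (-22)·(-261) + 2·238 + (-22)·(236) = 1
Expand coordinatewise in base 19:
  c_1 = 8 = 8·19^0
  c_2 = 10 = 10·19^0
  c_3 = 2 = 2·19^0
  c_4 = 16 = 16·19^0
  c_5 = 7 = 7·19^0
  c_6 = 1 = 1·19^0
Factor λ_0 = (8, 10, 2, 16, 7, 1)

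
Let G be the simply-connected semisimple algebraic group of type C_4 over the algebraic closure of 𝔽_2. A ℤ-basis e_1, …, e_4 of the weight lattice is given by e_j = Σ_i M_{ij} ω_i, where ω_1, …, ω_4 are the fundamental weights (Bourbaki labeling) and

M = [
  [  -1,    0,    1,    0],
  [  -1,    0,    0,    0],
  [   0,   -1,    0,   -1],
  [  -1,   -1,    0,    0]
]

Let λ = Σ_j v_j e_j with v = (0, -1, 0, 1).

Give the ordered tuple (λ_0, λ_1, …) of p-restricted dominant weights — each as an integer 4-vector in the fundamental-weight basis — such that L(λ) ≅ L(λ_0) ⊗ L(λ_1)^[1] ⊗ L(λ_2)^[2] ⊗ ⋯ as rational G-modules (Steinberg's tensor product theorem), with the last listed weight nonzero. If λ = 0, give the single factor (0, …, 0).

In the fundamental-weight basis, λ has coordinates c = M·v (v = (0, -1, 0, 1)):
  c_1 = (-1)·(0) + (0)·(-1) + (1)·(0) + (0)·(1) = 0
  c_2 = (-1)·(0) + (0)·(-1) + (0)·(0) + (0)·(1) = 0
  c_3 = (0)·(0) + (-1)·(-1) + (0)·(0) + (-1)·(1) = 0
  c_4 = (-1)·(0) + (-1)·(-1) + (0)·(0) + (0)·(1) = 1
Expand coordinatewise in base 2:
  c_1 = 0
  c_2 = 0
  c_3 = 0
  c_4 = 1 = 1·2^0
p-restricted factor λ_0 = (0, 0, 0, 1)

((0, 0, 0, 1),)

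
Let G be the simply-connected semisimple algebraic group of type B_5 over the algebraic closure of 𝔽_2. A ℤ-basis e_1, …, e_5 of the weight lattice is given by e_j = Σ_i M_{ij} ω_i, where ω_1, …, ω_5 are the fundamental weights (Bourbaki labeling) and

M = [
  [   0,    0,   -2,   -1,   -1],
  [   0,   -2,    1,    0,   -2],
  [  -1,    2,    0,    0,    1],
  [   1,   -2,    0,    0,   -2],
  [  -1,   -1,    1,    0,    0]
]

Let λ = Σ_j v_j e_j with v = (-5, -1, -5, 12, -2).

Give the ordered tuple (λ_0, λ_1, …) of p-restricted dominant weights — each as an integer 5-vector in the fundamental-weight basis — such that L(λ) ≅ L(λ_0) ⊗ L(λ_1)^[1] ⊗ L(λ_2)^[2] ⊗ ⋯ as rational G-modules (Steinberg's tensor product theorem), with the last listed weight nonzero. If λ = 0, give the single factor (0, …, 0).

Change of basis e → ω: c = M·v where v = (-5, -1, -5, 12, -2):
  c_1 = (0)·(-5) + (0)·(-1) + (-2)·(-5) + (-1)·(12) + (-1)·(-2) = 0
  c_2 = (0)·(-5) + (-2)·(-1) + (1)·(-5) + 0·12 + (-2)·(-2) = 1
  c_3 = (-1)·(-5) + (2)·(-1) + (0)·(-5) + 0·12 + (1)·(-2) = 1
  c_4 = (1)·(-5) + (-2)·(-1) + (0)·(-5) + 0·12 + (-2)·(-2) = 1
  c_5 = (-1)·(-5) + (-1)·(-1) + (1)·(-5) + 0·12 + (0)·(-2) = 1
p = 2; digits c_i = Σ_j d_{ij}·2^j, 0 ≤ d_{ij} < 2:
  c_1 = 0
  c_2 = 1 = 1·2^0
  c_3 = 1 = 1·2^0
  c_4 = 1 = 1·2^0
  c_5 = 1 = 1·2^0
Factor λ_0 = (0, 1, 1, 1, 1)

((0, 1, 1, 1, 1),)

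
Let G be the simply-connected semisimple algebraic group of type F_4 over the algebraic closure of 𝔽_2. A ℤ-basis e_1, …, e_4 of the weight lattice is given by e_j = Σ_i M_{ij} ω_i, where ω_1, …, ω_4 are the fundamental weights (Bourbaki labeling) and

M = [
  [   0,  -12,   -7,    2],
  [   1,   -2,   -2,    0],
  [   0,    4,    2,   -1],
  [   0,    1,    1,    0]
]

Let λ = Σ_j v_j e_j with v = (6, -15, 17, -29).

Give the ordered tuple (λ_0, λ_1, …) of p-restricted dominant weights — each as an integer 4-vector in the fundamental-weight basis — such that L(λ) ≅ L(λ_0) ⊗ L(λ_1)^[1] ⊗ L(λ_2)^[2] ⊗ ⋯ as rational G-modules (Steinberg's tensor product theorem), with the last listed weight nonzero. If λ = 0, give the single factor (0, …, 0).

((1, 0, 1, 0), (1, 1, 1, 1))

In the fundamental-weight basis, λ has coordinates c = M·v (v = (6, -15, 17, -29)):
  c_1 = (0)·(6) + (-12)·(-15) + (-7)·(17) + (2)·(-29) = 3
  c_2 = (1)·(6) + (-2)·(-15) + (-2)·(17) + (0)·(-29) = 2
  c_3 = (0)·(6) + (4)·(-15) + (2)·(17) + (-1)·(-29) = 3
  c_4 = (0)·(6) + (1)·(-15) + (1)·(17) + (0)·(-29) = 2
Expand coordinatewise in base 2:
  c_1 = 3 = 1·2^0 + 1·2^1
  c_2 = 2 = 0·2^0 + 1·2^1
  c_3 = 3 = 1·2^0 + 1·2^1
  c_4 = 2 = 0·2^0 + 1·2^1
p-restricted factor λ_0 = (1, 0, 1, 0)
p-restricted factor λ_1 = (1, 1, 1, 1)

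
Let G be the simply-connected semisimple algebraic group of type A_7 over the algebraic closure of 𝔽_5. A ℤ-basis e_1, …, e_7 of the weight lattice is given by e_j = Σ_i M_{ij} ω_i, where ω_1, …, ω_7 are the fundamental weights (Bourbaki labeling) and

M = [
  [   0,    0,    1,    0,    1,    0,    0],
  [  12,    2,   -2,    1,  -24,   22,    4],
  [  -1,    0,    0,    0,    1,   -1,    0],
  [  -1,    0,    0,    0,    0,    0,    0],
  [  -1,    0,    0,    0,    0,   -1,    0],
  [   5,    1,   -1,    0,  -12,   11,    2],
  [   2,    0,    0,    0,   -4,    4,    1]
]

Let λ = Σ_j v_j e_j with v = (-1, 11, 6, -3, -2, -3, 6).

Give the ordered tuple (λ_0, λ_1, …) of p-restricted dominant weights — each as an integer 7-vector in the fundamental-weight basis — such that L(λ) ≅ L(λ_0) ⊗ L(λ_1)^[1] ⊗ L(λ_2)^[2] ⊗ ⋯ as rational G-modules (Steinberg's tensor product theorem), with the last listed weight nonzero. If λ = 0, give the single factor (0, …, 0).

((4, 1, 2, 1, 4, 3, 0),)

Compute c_i = Σ_j M_{ij} v_j with v = (-1, 11, 6, -3, -2, -3, 6):
  c_1 = 0*-1 + 0*11 + 1*6 + 0*-3 + 1*-2 + 0*-3 + 0*6 = 4
  c_2 = 12*-1 + 2*11 + -2*6 + 1*-3 + -24*-2 + 22*-3 + 4*6 = 1
  c_3 = -1*-1 + 0*11 + 0*6 + 0*-3 + 1*-2 + -1*-3 + 0*6 = 2
  c_4 = -1*-1 + 0*11 + 0*6 + 0*-3 + 0*-2 + 0*-3 + 0*6 = 1
  c_5 = -1*-1 + 0*11 + 0*6 + 0*-3 + 0*-2 + -1*-3 + 0*6 = 4
  c_6 = 5*-1 + 1*11 + -1*6 + 0*-3 + -12*-2 + 11*-3 + 2*6 = 3
  c_7 = 2*-1 + 0*11 + 0*6 + 0*-3 + -4*-2 + 4*-3 + 1*6 = 0
Writing each c_i in base p = 5:
  c_1 = 4 = 4·5^0
  c_2 = 1 = 1·5^0
  c_3 = 2 = 2·5^0
  c_4 = 1 = 1·5^0
  c_5 = 4 = 4·5^0
  c_6 = 3 = 3·5^0
  c_7 = 0
Factor λ_0 = (4, 1, 2, 1, 4, 3, 0)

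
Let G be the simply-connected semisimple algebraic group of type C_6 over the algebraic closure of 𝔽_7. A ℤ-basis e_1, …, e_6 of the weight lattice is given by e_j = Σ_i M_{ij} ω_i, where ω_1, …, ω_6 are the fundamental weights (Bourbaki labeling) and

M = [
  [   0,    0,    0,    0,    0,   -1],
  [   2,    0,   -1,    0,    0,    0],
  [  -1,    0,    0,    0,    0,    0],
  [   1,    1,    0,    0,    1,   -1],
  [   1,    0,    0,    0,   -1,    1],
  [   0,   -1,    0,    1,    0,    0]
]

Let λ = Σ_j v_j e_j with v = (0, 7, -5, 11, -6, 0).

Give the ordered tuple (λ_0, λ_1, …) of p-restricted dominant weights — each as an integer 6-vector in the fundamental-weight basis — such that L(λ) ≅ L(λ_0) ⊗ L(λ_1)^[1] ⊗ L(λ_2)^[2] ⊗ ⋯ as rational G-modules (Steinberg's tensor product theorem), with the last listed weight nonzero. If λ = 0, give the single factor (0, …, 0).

Compute c_i = Σ_j M_{ij} v_j with v = (0, 7, -5, 11, -6, 0):
  c_1 = 0·0 + 0·7 + (0)·(-5) + 0·11 + (0)·(-6) + (-1)·(0) = 0
  c_2 = 2·0 + 0·7 + (-1)·(-5) + 0·11 + (0)·(-6) + 0·0 = 5
  c_3 = (-1)·(0) + 0·7 + (0)·(-5) + 0·11 + (0)·(-6) + 0·0 = 0
  c_4 = 1·0 + 1·7 + (0)·(-5) + 0·11 + (1)·(-6) + (-1)·(0) = 1
  c_5 = 1·0 + 0·7 + (0)·(-5) + 0·11 + (-1)·(-6) + 1·0 = 6
  c_6 = 0·0 + (-1)·(7) + (0)·(-5) + 1·11 + (0)·(-6) + 0·0 = 4
Writing each c_i in base p = 7:
  c_1 = 0
  c_2 = 5 = 5·7^0
  c_3 = 0
  c_4 = 1 = 1·7^0
  c_5 = 6 = 6·7^0
  c_6 = 4 = 4·7^0
λ_0 = (0, 5, 0, 1, 6, 4)

((0, 5, 0, 1, 6, 4),)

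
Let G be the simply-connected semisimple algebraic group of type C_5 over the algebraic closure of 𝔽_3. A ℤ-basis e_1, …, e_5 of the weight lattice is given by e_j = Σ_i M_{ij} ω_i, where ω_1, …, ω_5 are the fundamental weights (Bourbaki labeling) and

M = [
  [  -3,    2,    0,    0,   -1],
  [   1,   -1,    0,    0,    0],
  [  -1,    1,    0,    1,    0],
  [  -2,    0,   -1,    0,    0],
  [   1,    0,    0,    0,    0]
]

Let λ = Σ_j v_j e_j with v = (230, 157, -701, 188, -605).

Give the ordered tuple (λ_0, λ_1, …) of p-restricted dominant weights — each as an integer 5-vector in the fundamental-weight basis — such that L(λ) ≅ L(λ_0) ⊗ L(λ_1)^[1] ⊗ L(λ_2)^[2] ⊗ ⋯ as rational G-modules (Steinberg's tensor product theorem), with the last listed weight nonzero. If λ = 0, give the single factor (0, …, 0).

((1, 1, 1, 1, 2), (1, 0, 2, 2, 1), (1, 2, 0, 2, 1), (2, 2, 1, 2, 2), (2, 0, 1, 2, 2))

Converting to the ω-basis (c_i = row i of M dotted with v = (230, 157, -701, 188, -605)):
  c_1 = -3*230 + 2*157 + 0*-701 + 0*188 + -1*-605 = 229
  c_2 = 1*230 + -1*157 + 0*-701 + 0*188 + 0*-605 = 73
  c_3 = -1*230 + 1*157 + 0*-701 + 1*188 + 0*-605 = 115
  c_4 = -2*230 + 0*157 + -1*-701 + 0*188 + 0*-605 = 241
  c_5 = 1*230 + 0*157 + 0*-701 + 0*188 + 0*-605 = 230
Writing each c_i in base p = 3:
  c_1 = 229 = 1·3^0 + 1·3^1 + 1·3^2 + 2·3^3 + 2·3^4
  c_2 = 73 = 1·3^0 + 0·3^1 + 2·3^2 + 2·3^3
  c_3 = 115 = 1·3^0 + 2·3^1 + 0·3^2 + 1·3^3 + 1·3^4
  c_4 = 241 = 1·3^0 + 2·3^1 + 2·3^2 + 2·3^3 + 2·3^4
  c_5 = 230 = 2·3^0 + 1·3^1 + 1·3^2 + 2·3^3 + 2·3^4
λ_0 = (1, 1, 1, 1, 2)
λ_1 = (1, 0, 2, 2, 1)
λ_2 = (1, 2, 0, 2, 1)
λ_3 = (2, 2, 1, 2, 2)
λ_4 = (2, 0, 1, 2, 2)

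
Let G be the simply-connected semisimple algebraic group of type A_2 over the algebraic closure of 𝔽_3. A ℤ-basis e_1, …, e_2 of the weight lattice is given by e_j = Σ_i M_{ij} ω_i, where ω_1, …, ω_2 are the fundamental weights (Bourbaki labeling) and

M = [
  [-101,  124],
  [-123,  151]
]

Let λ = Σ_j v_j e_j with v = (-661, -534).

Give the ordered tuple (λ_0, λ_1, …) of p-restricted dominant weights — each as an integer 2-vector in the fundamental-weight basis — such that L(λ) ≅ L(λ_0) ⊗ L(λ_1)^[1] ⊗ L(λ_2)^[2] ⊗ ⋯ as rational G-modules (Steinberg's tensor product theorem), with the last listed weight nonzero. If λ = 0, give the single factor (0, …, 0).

((2, 0), (1, 1), (0, 2), (2, 0), (0, 2), (2, 2))

Change of basis e → ω: c = M·v where v = (-661, -534):
  c_1 = (-101)·(-661) + (124)·(-534) = 545
  c_2 = (-123)·(-661) + (151)·(-534) = 669
p = 3; digits c_i = Σ_j d_{ij}·3^j, 0 ≤ d_{ij} < 3:
  c_1 = 545 = 2·3^0 + 1·3^1 + 0·3^2 + 2·3^3 + 0·3^4 + 2·3^5
  c_2 = 669 = 0·3^0 + 1·3^1 + 2·3^2 + 0·3^3 + 2·3^4 + 2·3^5
λ_0 = (2, 0)
λ_1 = (1, 1)
λ_2 = (0, 2)
λ_3 = (2, 0)
λ_4 = (0, 2)
λ_5 = (2, 2)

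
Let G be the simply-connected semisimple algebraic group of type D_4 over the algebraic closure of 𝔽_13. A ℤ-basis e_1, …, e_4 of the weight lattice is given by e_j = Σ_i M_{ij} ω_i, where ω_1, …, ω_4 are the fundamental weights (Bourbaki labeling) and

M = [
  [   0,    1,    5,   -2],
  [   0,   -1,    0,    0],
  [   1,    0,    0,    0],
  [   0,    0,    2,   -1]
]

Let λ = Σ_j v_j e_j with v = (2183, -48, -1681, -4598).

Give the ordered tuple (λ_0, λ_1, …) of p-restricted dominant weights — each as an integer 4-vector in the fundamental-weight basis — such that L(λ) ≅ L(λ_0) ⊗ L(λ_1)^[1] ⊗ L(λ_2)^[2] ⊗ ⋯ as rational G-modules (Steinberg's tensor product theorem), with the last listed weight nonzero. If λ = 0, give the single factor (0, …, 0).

((2, 9, 12, 1), (5, 3, 11, 4), (4, 0, 12, 7))

Change of basis e → ω: c = M·v where v = (2183, -48, -1681, -4598):
  c_1 = 0*2183 + 1*-48 + 5*-1681 + -2*-4598 = 743
  c_2 = 0*2183 + -1*-48 + 0*-1681 + 0*-4598 = 48
  c_3 = 1*2183 + 0*-48 + 0*-1681 + 0*-4598 = 2183
  c_4 = 0*2183 + 0*-48 + 2*-1681 + -1*-4598 = 1236
p = 13; digits c_i = Σ_j d_{ij}·13^j, 0 ≤ d_{ij} < 13:
  c_1 = 743 = 2·13^0 + 5·13^1 + 4·13^2
  c_2 = 48 = 9·13^0 + 3·13^1
  c_3 = 2183 = 12·13^0 + 11·13^1 + 12·13^2
  c_4 = 1236 = 1·13^0 + 4·13^1 + 7·13^2
λ_0 = (2, 9, 12, 1)
λ_1 = (5, 3, 11, 4)
λ_2 = (4, 0, 12, 7)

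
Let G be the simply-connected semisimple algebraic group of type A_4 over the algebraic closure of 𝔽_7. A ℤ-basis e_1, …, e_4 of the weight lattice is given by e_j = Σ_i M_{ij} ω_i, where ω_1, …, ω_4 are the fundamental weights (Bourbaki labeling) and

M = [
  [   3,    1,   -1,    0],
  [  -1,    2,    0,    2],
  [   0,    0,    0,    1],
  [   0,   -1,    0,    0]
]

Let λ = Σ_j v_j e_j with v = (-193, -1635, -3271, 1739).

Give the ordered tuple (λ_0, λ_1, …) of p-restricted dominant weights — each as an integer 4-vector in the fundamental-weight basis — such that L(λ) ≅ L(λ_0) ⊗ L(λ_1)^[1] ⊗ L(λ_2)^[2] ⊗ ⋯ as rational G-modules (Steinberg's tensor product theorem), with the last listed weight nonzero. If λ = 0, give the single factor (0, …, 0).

ω-coordinates c = M·v, v = (-193, -1635, -3271, 1739):
  c_1 = 3*-193 + 1*-1635 + -1*-3271 + 0*1739 = 1057
  c_2 = -1*-193 + 2*-1635 + 0*-3271 + 2*1739 = 401
  c_3 = 0*-193 + 0*-1635 + 0*-3271 + 1*1739 = 1739
  c_4 = 0*-193 + -1*-1635 + 0*-3271 + 0*1739 = 1635
p = 7; digits c_i = Σ_j d_{ij}·7^j, 0 ≤ d_{ij} < 7:
  c_1 = 1057 = 0·7^0 + 4·7^1 + 0·7^2 + 3·7^3
  c_2 = 401 = 2·7^0 + 1·7^1 + 1·7^2 + 1·7^3
  c_3 = 1739 = 3·7^0 + 3·7^1 + 0·7^2 + 5·7^3
  c_4 = 1635 = 4·7^0 + 2·7^1 + 5·7^2 + 4·7^3
p-restricted factor λ_0 = (0, 2, 3, 4)
p-restricted factor λ_1 = (4, 1, 3, 2)
p-restricted factor λ_2 = (0, 1, 0, 5)
p-restricted factor λ_3 = (3, 1, 5, 4)

((0, 2, 3, 4), (4, 1, 3, 2), (0, 1, 0, 5), (3, 1, 5, 4))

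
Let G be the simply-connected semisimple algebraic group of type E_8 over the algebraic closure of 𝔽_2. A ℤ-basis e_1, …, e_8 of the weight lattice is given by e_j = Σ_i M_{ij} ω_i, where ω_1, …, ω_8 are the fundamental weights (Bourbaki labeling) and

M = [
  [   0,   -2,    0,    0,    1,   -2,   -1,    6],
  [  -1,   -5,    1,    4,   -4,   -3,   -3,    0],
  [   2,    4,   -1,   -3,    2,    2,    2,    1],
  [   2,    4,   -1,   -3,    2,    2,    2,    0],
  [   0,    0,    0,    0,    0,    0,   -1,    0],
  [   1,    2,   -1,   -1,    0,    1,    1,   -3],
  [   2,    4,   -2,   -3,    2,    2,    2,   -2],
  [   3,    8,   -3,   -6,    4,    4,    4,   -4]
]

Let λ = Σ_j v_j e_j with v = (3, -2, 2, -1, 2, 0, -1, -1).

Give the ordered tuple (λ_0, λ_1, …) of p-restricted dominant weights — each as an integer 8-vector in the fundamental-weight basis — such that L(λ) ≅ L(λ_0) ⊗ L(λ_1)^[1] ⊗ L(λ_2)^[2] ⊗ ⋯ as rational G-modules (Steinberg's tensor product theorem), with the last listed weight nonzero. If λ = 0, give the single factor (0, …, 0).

((1, 0, 0, 1, 1, 0, 1, 1),)

In the fundamental-weight basis, λ has coordinates c = M·v (v = (3, -2, 2, -1, 2, 0, -1, -1)):
  c_1 = 0·3 + (-2)·(-2) + 0·2 + (0)·(-1) + 1·2 + (-2)·(0) + (-1)·(-1) + (6)·(-1) = 1
  c_2 = (-1)·(3) + (-5)·(-2) + 1·2 + (4)·(-1) + (-4)·(2) + (-3)·(0) + (-3)·(-1) + (0)·(-1) = 0
  c_3 = 2·3 + (4)·(-2) + (-1)·(2) + (-3)·(-1) + 2·2 + 2·0 + (2)·(-1) + (1)·(-1) = 0
  c_4 = 2·3 + (4)·(-2) + (-1)·(2) + (-3)·(-1) + 2·2 + 2·0 + (2)·(-1) + (0)·(-1) = 1
  c_5 = 0·3 + (0)·(-2) + 0·2 + (0)·(-1) + 0·2 + 0·0 + (-1)·(-1) + (0)·(-1) = 1
  c_6 = 1·3 + (2)·(-2) + (-1)·(2) + (-1)·(-1) + 0·2 + 1·0 + (1)·(-1) + (-3)·(-1) = 0
  c_7 = 2·3 + (4)·(-2) + (-2)·(2) + (-3)·(-1) + 2·2 + 2·0 + (2)·(-1) + (-2)·(-1) = 1
  c_8 = 3·3 + (8)·(-2) + (-3)·(2) + (-6)·(-1) + 4·2 + 4·0 + (4)·(-1) + (-4)·(-1) = 1
Writing each c_i in base p = 2:
  c_1 = 1 = 1·2^0
  c_2 = 0
  c_3 = 0
  c_4 = 1 = 1·2^0
  c_5 = 1 = 1·2^0
  c_6 = 0
  c_7 = 1 = 1·2^0
  c_8 = 1 = 1·2^0
p-restricted factor λ_0 = (1, 0, 0, 1, 1, 0, 1, 1)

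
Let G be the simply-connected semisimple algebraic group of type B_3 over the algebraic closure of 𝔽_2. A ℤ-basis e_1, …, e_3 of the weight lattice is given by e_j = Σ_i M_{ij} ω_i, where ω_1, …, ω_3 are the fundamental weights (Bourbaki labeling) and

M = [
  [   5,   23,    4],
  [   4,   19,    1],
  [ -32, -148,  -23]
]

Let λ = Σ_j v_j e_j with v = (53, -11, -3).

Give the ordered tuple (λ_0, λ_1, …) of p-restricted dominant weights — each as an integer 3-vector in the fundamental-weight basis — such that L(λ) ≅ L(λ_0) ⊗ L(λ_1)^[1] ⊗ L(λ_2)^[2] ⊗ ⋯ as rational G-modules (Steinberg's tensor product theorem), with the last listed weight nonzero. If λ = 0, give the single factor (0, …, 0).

((0, 0, 1),)

Change of basis e → ω: c = M·v where v = (53, -11, -3):
  c_1 = 5*53 + 23*-11 + 4*-3 = 0
  c_2 = 4*53 + 19*-11 + 1*-3 = 0
  c_3 = -32*53 + -148*-11 + -23*-3 = 1
p = 2; digits c_i = Σ_j d_{ij}·2^j, 0 ≤ d_{ij} < 2:
  c_1 = 0
  c_2 = 0
  c_3 = 1 = 1·2^0
λ_0 = (0, 0, 1)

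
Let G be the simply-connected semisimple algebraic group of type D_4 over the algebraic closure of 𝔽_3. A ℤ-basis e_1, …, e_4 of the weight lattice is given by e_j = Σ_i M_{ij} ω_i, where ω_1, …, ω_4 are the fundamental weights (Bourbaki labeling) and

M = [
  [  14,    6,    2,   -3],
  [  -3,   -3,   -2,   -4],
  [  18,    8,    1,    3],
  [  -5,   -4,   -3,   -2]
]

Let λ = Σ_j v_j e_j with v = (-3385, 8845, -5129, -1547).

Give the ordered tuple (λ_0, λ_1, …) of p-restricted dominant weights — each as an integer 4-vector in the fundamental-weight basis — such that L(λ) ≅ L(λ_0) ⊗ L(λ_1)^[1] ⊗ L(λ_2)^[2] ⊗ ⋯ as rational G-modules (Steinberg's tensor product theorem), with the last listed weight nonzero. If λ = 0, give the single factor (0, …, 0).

Change of basis e → ω: c = M·v where v = (-3385, 8845, -5129, -1547):
  c_1 = (14)·(-3385) + 6·8845 + (2)·(-5129) + (-3)·(-1547) = 63
  c_2 = (-3)·(-3385) + (-3)·(8845) + (-2)·(-5129) + (-4)·(-1547) = 66
  c_3 = (18)·(-3385) + 8·8845 + (1)·(-5129) + (3)·(-1547) = 60
  c_4 = (-5)·(-3385) + (-4)·(8845) + (-3)·(-5129) + (-2)·(-1547) = 26
Base-3 expansion of each c_i:
  c_1 = 63 = 0·3^0 + 0·3^1 + 1·3^2 + 2·3^3
  c_2 = 66 = 0·3^0 + 1·3^1 + 1·3^2 + 2·3^3
  c_3 = 60 = 0·3^0 + 2·3^1 + 0·3^2 + 2·3^3
  c_4 = 26 = 2·3^0 + 2·3^1 + 2·3^2
Factor λ_0 = (0, 0, 0, 2)
Factor λ_1 = (0, 1, 2, 2)
Factor λ_2 = (1, 1, 0, 2)
Factor λ_3 = (2, 2, 2, 0)

((0, 0, 0, 2), (0, 1, 2, 2), (1, 1, 0, 2), (2, 2, 2, 0))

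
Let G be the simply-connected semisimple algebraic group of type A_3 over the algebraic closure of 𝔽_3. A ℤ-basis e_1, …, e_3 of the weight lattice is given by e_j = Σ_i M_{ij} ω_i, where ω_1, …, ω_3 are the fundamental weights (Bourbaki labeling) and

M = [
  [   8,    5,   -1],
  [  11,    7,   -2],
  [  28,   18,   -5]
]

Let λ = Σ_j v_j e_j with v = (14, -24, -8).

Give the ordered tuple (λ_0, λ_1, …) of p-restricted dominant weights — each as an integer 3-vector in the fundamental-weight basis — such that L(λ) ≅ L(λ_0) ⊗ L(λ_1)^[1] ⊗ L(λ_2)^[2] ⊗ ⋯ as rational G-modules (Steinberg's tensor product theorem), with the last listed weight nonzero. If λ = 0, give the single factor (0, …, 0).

ω-coordinates c = M·v, v = (14, -24, -8):
  c_1 = (8)·(14) + (5)·(-24) + (-1)·(-8) = 0
  c_2 = (11)·(14) + (7)·(-24) + (-2)·(-8) = 2
  c_3 = (28)·(14) + (18)·(-24) + (-5)·(-8) = 0
Expand coordinatewise in base 3:
  c_1 = 0
  c_2 = 2 = 2·3^0
  c_3 = 0
Factor λ_0 = (0, 2, 0)

((0, 2, 0),)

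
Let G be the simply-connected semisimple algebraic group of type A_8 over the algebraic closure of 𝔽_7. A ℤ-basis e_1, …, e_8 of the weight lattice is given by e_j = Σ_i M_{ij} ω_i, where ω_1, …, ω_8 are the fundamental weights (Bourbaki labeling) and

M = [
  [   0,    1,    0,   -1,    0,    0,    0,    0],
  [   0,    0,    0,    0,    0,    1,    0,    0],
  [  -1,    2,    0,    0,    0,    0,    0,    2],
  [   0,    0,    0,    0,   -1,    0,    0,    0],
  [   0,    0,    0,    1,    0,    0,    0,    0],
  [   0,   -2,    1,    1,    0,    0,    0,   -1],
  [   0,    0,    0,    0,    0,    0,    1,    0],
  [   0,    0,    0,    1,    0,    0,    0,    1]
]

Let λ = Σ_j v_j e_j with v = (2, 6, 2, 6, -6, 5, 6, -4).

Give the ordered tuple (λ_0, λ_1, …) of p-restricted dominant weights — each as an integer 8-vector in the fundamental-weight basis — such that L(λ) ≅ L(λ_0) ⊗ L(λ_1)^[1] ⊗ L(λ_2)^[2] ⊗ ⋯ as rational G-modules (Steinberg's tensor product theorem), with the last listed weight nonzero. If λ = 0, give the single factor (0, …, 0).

((0, 5, 2, 6, 6, 0, 6, 2),)

ω-coordinates c = M·v, v = (2, 6, 2, 6, -6, 5, 6, -4):
  c_1 = 0*2 + 1*6 + 0*2 + -1*6 + 0*-6 + 0*5 + 0*6 + 0*-4 = 0
  c_2 = 0*2 + 0*6 + 0*2 + 0*6 + 0*-6 + 1*5 + 0*6 + 0*-4 = 5
  c_3 = -1*2 + 2*6 + 0*2 + 0*6 + 0*-6 + 0*5 + 0*6 + 2*-4 = 2
  c_4 = 0*2 + 0*6 + 0*2 + 0*6 + -1*-6 + 0*5 + 0*6 + 0*-4 = 6
  c_5 = 0*2 + 0*6 + 0*2 + 1*6 + 0*-6 + 0*5 + 0*6 + 0*-4 = 6
  c_6 = 0*2 + -2*6 + 1*2 + 1*6 + 0*-6 + 0*5 + 0*6 + -1*-4 = 0
  c_7 = 0*2 + 0*6 + 0*2 + 0*6 + 0*-6 + 0*5 + 1*6 + 0*-4 = 6
  c_8 = 0*2 + 0*6 + 0*2 + 1*6 + 0*-6 + 0*5 + 0*6 + 1*-4 = 2
Writing each c_i in base p = 7:
  c_1 = 0
  c_2 = 5 = 5·7^0
  c_3 = 2 = 2·7^0
  c_4 = 6 = 6·7^0
  c_5 = 6 = 6·7^0
  c_6 = 0
  c_7 = 6 = 6·7^0
  c_8 = 2 = 2·7^0
Factor λ_0 = (0, 5, 2, 6, 6, 0, 6, 2)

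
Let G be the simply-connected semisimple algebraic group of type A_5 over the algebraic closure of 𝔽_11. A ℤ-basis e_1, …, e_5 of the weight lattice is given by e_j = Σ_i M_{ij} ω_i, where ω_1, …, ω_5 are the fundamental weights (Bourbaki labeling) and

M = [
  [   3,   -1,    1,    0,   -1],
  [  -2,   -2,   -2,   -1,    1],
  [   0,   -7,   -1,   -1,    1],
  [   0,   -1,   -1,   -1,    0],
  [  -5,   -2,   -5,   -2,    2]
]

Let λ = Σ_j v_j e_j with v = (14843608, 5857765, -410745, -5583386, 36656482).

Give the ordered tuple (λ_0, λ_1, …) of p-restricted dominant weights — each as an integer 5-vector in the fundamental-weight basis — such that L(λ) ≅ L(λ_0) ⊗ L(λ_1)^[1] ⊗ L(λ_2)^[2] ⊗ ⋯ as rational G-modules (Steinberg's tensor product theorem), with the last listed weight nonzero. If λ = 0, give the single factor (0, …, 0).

((8, 10, 9, 10, 6), (3, 5, 4, 10, 8), (5, 1, 9, 4, 7), (7, 3, 4, 3, 10), (10, 3, 2, 9, 7), (9, 10, 10, 0, 3))

ω-coordinates c = M·v, v = (14843608, 5857765, -410745, -5583386, 36656482):
  c_1 = 3·14843608 + (-1)·(5857765) + (1)·(-410745) + (0)·(-5583386) + (-1)·(36656482) = 1605832
  c_2 = (-2)·(14843608) + (-2)·(5857765) + (-2)·(-410745) + (-1)·(-5583386) + 1·36656482 = 1658612
  c_3 = 0·14843608 + (-7)·(5857765) + (-1)·(-410745) + (-1)·(-5583386) + 1·36656482 = 1646258
  c_4 = 0·14843608 + (-1)·(5857765) + (-1)·(-410745) + (-1)·(-5583386) + 0·36656482 = 136366
  c_5 = (-5)·(14843608) + (-2)·(5857765) + (-5)·(-410745) + (-2)·(-5583386) + 2·36656482 = 599891
Base-11 expansion of each c_i:
  c_1 = 1605832 = 8·11^0 + 3·11^1 + 5·11^2 + 7·11^3 + 10·11^4 + 9·11^5
  c_2 = 1658612 = 10·11^0 + 5·11^1 + 1·11^2 + 3·11^3 + 3·11^4 + 10·11^5
  c_3 = 1646258 = 9·11^0 + 4·11^1 + 9·11^2 + 4·11^3 + 2·11^4 + 10·11^5
  c_4 = 136366 = 10·11^0 + 10·11^1 + 4·11^2 + 3·11^3 + 9·11^4
  c_5 = 599891 = 6·11^0 + 8·11^1 + 7·11^2 + 10·11^3 + 7·11^4 + 3·11^5
Factor λ_0 = (8, 10, 9, 10, 6)
Factor λ_1 = (3, 5, 4, 10, 8)
Factor λ_2 = (5, 1, 9, 4, 7)
Factor λ_3 = (7, 3, 4, 3, 10)
Factor λ_4 = (10, 3, 2, 9, 7)
Factor λ_5 = (9, 10, 10, 0, 3)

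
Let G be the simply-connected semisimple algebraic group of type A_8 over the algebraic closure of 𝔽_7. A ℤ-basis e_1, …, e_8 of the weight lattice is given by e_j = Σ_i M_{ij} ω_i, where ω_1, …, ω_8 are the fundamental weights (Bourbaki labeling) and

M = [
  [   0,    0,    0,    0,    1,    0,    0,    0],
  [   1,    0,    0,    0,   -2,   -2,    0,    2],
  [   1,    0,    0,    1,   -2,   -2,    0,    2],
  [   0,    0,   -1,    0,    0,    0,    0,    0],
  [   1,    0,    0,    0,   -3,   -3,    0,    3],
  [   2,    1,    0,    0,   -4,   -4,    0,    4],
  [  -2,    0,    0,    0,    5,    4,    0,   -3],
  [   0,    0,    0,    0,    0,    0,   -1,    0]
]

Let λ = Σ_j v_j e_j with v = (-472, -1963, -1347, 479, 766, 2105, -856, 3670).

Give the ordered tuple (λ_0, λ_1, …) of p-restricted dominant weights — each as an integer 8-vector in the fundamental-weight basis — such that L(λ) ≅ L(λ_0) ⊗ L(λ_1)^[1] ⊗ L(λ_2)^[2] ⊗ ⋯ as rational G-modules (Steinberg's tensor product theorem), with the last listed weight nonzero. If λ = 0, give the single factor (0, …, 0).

((3, 6, 2, 3, 0, 2, 0, 2), (4, 6, 5, 3, 2, 6, 4, 3), (1, 1, 4, 6, 4, 5, 2, 3), (2, 3, 4, 3, 5, 0, 6, 2))

ω-coordinates c = M·v, v = (-472, -1963, -1347, 479, 766, 2105, -856, 3670):
  c_1 = 0*-472 + 0*-1963 + 0*-1347 + 0*479 + 1*766 + 0*2105 + 0*-856 + 0*3670 = 766
  c_2 = 1*-472 + 0*-1963 + 0*-1347 + 0*479 + -2*766 + -2*2105 + 0*-856 + 2*3670 = 1126
  c_3 = 1*-472 + 0*-1963 + 0*-1347 + 1*479 + -2*766 + -2*2105 + 0*-856 + 2*3670 = 1605
  c_4 = 0*-472 + 0*-1963 + -1*-1347 + 0*479 + 0*766 + 0*2105 + 0*-856 + 0*3670 = 1347
  c_5 = 1*-472 + 0*-1963 + 0*-1347 + 0*479 + -3*766 + -3*2105 + 0*-856 + 3*3670 = 1925
  c_6 = 2*-472 + 1*-1963 + 0*-1347 + 0*479 + -4*766 + -4*2105 + 0*-856 + 4*3670 = 289
  c_7 = -2*-472 + 0*-1963 + 0*-1347 + 0*479 + 5*766 + 4*2105 + 0*-856 + -3*3670 = 2184
  c_8 = 0*-472 + 0*-1963 + 0*-1347 + 0*479 + 0*766 + 0*2105 + -1*-856 + 0*3670 = 856
Writing each c_i in base p = 7:
  c_1 = 766 = 3·7^0 + 4·7^1 + 1·7^2 + 2·7^3
  c_2 = 1126 = 6·7^0 + 6·7^1 + 1·7^2 + 3·7^3
  c_3 = 1605 = 2·7^0 + 5·7^1 + 4·7^2 + 4·7^3
  c_4 = 1347 = 3·7^0 + 3·7^1 + 6·7^2 + 3·7^3
  c_5 = 1925 = 0·7^0 + 2·7^1 + 4·7^2 + 5·7^3
  c_6 = 289 = 2·7^0 + 6·7^1 + 5·7^2
  c_7 = 2184 = 0·7^0 + 4·7^1 + 2·7^2 + 6·7^3
  c_8 = 856 = 2·7^0 + 3·7^1 + 3·7^2 + 2·7^3
p-restricted factor λ_0 = (3, 6, 2, 3, 0, 2, 0, 2)
p-restricted factor λ_1 = (4, 6, 5, 3, 2, 6, 4, 3)
p-restricted factor λ_2 = (1, 1, 4, 6, 4, 5, 2, 3)
p-restricted factor λ_3 = (2, 3, 4, 3, 5, 0, 6, 2)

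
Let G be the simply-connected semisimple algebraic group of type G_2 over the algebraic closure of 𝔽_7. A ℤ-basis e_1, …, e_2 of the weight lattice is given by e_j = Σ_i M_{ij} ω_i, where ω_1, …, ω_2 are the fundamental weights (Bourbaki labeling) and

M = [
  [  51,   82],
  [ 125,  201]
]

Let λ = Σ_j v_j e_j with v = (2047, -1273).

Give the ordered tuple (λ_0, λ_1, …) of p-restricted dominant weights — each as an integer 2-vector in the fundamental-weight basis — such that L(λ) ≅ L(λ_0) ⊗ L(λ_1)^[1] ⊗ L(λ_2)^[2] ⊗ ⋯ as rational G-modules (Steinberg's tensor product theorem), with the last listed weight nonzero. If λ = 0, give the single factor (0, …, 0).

Compute c_i = Σ_j M_{ij} v_j with v = (2047, -1273):
  c_1 = 51*2047 + 82*-1273 = 11
  c_2 = 125*2047 + 201*-1273 = 2
Expand coordinatewise in base 7:
  c_1 = 11 = 4·7^0 + 1·7^1
  c_2 = 2 = 2·7^0
p-restricted factor λ_0 = (4, 2)
p-restricted factor λ_1 = (1, 0)

((4, 2), (1, 0))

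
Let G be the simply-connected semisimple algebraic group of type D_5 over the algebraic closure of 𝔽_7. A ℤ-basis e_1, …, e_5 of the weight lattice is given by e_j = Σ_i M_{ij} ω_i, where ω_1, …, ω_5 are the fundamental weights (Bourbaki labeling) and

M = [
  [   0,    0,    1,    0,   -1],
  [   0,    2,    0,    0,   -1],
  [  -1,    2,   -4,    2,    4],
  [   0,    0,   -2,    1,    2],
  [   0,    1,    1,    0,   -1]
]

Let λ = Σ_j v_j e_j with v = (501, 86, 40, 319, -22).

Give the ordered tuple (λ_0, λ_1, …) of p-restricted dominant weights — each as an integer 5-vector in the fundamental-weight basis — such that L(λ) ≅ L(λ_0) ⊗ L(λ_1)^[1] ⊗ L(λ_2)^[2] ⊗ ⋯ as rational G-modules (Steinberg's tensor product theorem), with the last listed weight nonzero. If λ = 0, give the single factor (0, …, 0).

((6, 5, 5, 6, 1), (1, 6, 1, 6, 0), (1, 3, 1, 3, 3))

ω-coordinates c = M·v, v = (501, 86, 40, 319, -22):
  c_1 = 0*501 + 0*86 + 1*40 + 0*319 + -1*-22 = 62
  c_2 = 0*501 + 2*86 + 0*40 + 0*319 + -1*-22 = 194
  c_3 = -1*501 + 2*86 + -4*40 + 2*319 + 4*-22 = 61
  c_4 = 0*501 + 0*86 + -2*40 + 1*319 + 2*-22 = 195
  c_5 = 0*501 + 1*86 + 1*40 + 0*319 + -1*-22 = 148
p = 7; digits c_i = Σ_j d_{ij}·7^j, 0 ≤ d_{ij} < 7:
  c_1 = 62 = 6·7^0 + 1·7^1 + 1·7^2
  c_2 = 194 = 5·7^0 + 6·7^1 + 3·7^2
  c_3 = 61 = 5·7^0 + 1·7^1 + 1·7^2
  c_4 = 195 = 6·7^0 + 6·7^1 + 3·7^2
  c_5 = 148 = 1·7^0 + 0·7^1 + 3·7^2
λ_0 = (6, 5, 5, 6, 1)
λ_1 = (1, 6, 1, 6, 0)
λ_2 = (1, 3, 1, 3, 3)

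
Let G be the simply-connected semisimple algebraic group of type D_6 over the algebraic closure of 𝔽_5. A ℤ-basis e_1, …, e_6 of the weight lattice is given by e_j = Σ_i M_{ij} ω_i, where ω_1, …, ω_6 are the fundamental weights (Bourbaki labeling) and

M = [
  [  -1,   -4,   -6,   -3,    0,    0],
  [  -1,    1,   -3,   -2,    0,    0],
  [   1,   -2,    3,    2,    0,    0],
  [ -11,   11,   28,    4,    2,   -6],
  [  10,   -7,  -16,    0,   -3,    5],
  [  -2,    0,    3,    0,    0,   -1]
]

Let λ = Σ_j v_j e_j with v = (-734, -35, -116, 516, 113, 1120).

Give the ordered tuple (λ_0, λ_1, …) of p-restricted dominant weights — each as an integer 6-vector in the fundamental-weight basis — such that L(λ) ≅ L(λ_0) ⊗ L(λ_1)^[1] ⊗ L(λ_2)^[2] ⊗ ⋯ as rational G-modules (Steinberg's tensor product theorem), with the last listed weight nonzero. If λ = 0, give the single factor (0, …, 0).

ω-coordinates c = M·v, v = (-734, -35, -116, 516, 113, 1120):
  c_1 = (-1)·(-734) + (-4)·(-35) + (-6)·(-116) + (-3)·(516) + 0·113 + 0·1120 = 22
  c_2 = (-1)·(-734) + (1)·(-35) + (-3)·(-116) + (-2)·(516) + 0·113 + 0·1120 = 15
  c_3 = (1)·(-734) + (-2)·(-35) + (3)·(-116) + 2·516 + 0·113 + 0·1120 = 20
  c_4 = (-11)·(-734) + (11)·(-35) + (28)·(-116) + 4·516 + 2·113 + (-6)·(1120) = 11
  c_5 = (10)·(-734) + (-7)·(-35) + (-16)·(-116) + 0·516 + (-3)·(113) + 5·1120 = 22
  c_6 = (-2)·(-734) + (0)·(-35) + (3)·(-116) + 0·516 + 0·113 + (-1)·(1120) = 0
Writing each c_i in base p = 5:
  c_1 = 22 = 2·5^0 + 4·5^1
  c_2 = 15 = 0·5^0 + 3·5^1
  c_3 = 20 = 0·5^0 + 4·5^1
  c_4 = 11 = 1·5^0 + 2·5^1
  c_5 = 22 = 2·5^0 + 4·5^1
  c_6 = 0
p-restricted factor λ_0 = (2, 0, 0, 1, 2, 0)
p-restricted factor λ_1 = (4, 3, 4, 2, 4, 0)

((2, 0, 0, 1, 2, 0), (4, 3, 4, 2, 4, 0))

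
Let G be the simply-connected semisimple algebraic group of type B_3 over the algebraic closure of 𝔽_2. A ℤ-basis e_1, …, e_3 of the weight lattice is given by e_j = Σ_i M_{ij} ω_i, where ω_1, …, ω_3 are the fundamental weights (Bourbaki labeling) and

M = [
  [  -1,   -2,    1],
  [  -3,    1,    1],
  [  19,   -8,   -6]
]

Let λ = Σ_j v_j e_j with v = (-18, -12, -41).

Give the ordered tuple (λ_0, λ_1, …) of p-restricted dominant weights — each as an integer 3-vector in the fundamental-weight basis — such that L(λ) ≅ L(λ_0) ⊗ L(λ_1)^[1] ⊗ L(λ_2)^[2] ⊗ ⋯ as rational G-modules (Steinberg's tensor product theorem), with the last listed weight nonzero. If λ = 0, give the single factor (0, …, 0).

In the fundamental-weight basis, λ has coordinates c = M·v (v = (-18, -12, -41)):
  c_1 = -1*-18 + -2*-12 + 1*-41 = 1
  c_2 = -3*-18 + 1*-12 + 1*-41 = 1
  c_3 = 19*-18 + -8*-12 + -6*-41 = 0
Expand coordinatewise in base 2:
  c_1 = 1 = 1·2^0
  c_2 = 1 = 1·2^0
  c_3 = 0
p-restricted factor λ_0 = (1, 1, 0)

((1, 1, 0),)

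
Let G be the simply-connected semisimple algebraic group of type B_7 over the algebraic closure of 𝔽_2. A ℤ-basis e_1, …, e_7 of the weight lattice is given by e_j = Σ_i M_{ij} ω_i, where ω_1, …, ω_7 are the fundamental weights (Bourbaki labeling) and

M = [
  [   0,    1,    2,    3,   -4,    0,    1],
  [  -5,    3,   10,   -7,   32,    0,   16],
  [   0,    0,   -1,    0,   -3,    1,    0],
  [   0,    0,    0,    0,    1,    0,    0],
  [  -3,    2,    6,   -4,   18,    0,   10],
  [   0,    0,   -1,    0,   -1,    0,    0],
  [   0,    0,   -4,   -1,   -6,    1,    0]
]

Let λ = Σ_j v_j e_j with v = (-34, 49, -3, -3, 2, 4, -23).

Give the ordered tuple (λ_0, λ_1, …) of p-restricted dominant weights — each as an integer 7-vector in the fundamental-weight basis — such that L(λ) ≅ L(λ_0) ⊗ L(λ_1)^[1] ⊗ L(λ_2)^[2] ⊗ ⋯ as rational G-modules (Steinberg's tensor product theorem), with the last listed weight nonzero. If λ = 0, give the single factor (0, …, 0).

Change of basis e → ω: c = M·v where v = (-34, 49, -3, -3, 2, 4, -23):
  c_1 = 0*-34 + 1*49 + 2*-3 + 3*-3 + -4*2 + 0*4 + 1*-23 = 3
  c_2 = -5*-34 + 3*49 + 10*-3 + -7*-3 + 32*2 + 0*4 + 16*-23 = 4
  c_3 = 0*-34 + 0*49 + -1*-3 + 0*-3 + -3*2 + 1*4 + 0*-23 = 1
  c_4 = 0*-34 + 0*49 + 0*-3 + 0*-3 + 1*2 + 0*4 + 0*-23 = 2
  c_5 = -3*-34 + 2*49 + 6*-3 + -4*-3 + 18*2 + 0*4 + 10*-23 = 0
  c_6 = 0*-34 + 0*49 + -1*-3 + 0*-3 + -1*2 + 0*4 + 0*-23 = 1
  c_7 = 0*-34 + 0*49 + -4*-3 + -1*-3 + -6*2 + 1*4 + 0*-23 = 7
Expand coordinatewise in base 2:
  c_1 = 3 = 1·2^0 + 1·2^1
  c_2 = 4 = 0·2^0 + 0·2^1 + 1·2^2
  c_3 = 1 = 1·2^0
  c_4 = 2 = 0·2^0 + 1·2^1
  c_5 = 0
  c_6 = 1 = 1·2^0
  c_7 = 7 = 1·2^0 + 1·2^1 + 1·2^2
Factor λ_0 = (1, 0, 1, 0, 0, 1, 1)
Factor λ_1 = (1, 0, 0, 1, 0, 0, 1)
Factor λ_2 = (0, 1, 0, 0, 0, 0, 1)

((1, 0, 1, 0, 0, 1, 1), (1, 0, 0, 1, 0, 0, 1), (0, 1, 0, 0, 0, 0, 1))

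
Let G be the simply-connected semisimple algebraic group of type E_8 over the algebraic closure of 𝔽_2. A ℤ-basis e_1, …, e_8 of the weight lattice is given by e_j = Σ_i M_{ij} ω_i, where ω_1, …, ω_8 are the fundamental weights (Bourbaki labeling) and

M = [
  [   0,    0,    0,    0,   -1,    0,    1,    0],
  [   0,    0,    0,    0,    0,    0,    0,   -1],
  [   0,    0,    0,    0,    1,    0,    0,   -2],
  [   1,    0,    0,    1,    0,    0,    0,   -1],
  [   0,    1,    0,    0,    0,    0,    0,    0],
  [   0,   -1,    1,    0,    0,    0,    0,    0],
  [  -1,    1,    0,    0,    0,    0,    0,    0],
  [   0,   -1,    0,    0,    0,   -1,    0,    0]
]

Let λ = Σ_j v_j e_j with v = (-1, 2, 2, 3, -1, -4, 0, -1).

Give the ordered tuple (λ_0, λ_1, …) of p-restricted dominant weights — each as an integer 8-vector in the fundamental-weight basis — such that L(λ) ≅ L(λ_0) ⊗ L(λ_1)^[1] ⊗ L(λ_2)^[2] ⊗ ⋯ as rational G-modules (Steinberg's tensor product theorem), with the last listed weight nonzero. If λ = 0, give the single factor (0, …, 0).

((1, 1, 1, 1, 0, 0, 1, 0), (0, 0, 0, 1, 1, 0, 1, 1))

Converting to the ω-basis (c_i = row i of M dotted with v = (-1, 2, 2, 3, -1, -4, 0, -1)):
  c_1 = (0)·(-1) + 0·2 + 0·2 + 0·3 + (-1)·(-1) + (0)·(-4) + 1·0 + (0)·(-1) = 1
  c_2 = (0)·(-1) + 0·2 + 0·2 + 0·3 + (0)·(-1) + (0)·(-4) + 0·0 + (-1)·(-1) = 1
  c_3 = (0)·(-1) + 0·2 + 0·2 + 0·3 + (1)·(-1) + (0)·(-4) + 0·0 + (-2)·(-1) = 1
  c_4 = (1)·(-1) + 0·2 + 0·2 + 1·3 + (0)·(-1) + (0)·(-4) + 0·0 + (-1)·(-1) = 3
  c_5 = (0)·(-1) + 1·2 + 0·2 + 0·3 + (0)·(-1) + (0)·(-4) + 0·0 + (0)·(-1) = 2
  c_6 = (0)·(-1) + (-1)·(2) + 1·2 + 0·3 + (0)·(-1) + (0)·(-4) + 0·0 + (0)·(-1) = 0
  c_7 = (-1)·(-1) + 1·2 + 0·2 + 0·3 + (0)·(-1) + (0)·(-4) + 0·0 + (0)·(-1) = 3
  c_8 = (0)·(-1) + (-1)·(2) + 0·2 + 0·3 + (0)·(-1) + (-1)·(-4) + 0·0 + (0)·(-1) = 2
Base-2 expansion of each c_i:
  c_1 = 1 = 1·2^0
  c_2 = 1 = 1·2^0
  c_3 = 1 = 1·2^0
  c_4 = 3 = 1·2^0 + 1·2^1
  c_5 = 2 = 0·2^0 + 1·2^1
  c_6 = 0
  c_7 = 3 = 1·2^0 + 1·2^1
  c_8 = 2 = 0·2^0 + 1·2^1
Factor λ_0 = (1, 1, 1, 1, 0, 0, 1, 0)
Factor λ_1 = (0, 0, 0, 1, 1, 0, 1, 1)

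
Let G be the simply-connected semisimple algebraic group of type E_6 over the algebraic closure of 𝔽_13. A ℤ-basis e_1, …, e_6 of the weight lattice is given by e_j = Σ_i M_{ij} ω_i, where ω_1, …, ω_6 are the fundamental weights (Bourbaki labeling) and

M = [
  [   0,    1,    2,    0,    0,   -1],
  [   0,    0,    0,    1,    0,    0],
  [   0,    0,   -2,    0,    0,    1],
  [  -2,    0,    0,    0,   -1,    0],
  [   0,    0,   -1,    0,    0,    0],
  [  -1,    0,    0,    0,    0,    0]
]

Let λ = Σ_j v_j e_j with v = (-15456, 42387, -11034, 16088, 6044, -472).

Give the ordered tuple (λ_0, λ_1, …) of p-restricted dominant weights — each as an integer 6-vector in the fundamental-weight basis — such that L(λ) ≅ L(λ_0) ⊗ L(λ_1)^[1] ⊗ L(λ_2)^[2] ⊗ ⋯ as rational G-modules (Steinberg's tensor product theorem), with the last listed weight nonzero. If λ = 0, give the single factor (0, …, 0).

((4, 7, 3, 12, 10, 12), (0, 2, 10, 1, 3, 5), (6, 4, 10, 4, 0, 0), (9, 7, 9, 11, 5, 7))

Change of basis e → ω: c = M·v where v = (-15456, 42387, -11034, 16088, 6044, -472):
  c_1 = (0)·(-15456) + (1)·(42387) + (2)·(-11034) + (0)·(16088) + (0)·(6044) + (-1)·(-472) = 20791
  c_2 = (0)·(-15456) + (0)·(42387) + (0)·(-11034) + (1)·(16088) + (0)·(6044) + (0)·(-472) = 16088
  c_3 = (0)·(-15456) + (0)·(42387) + (-2)·(-11034) + (0)·(16088) + (0)·(6044) + (1)·(-472) = 21596
  c_4 = (-2)·(-15456) + (0)·(42387) + (0)·(-11034) + (0)·(16088) + (-1)·(6044) + (0)·(-472) = 24868
  c_5 = (0)·(-15456) + (0)·(42387) + (-1)·(-11034) + (0)·(16088) + (0)·(6044) + (0)·(-472) = 11034
  c_6 = (-1)·(-15456) + (0)·(42387) + (0)·(-11034) + (0)·(16088) + (0)·(6044) + (0)·(-472) = 15456
Expand coordinatewise in base 13:
  c_1 = 20791 = 4·13^0 + 0·13^1 + 6·13^2 + 9·13^3
  c_2 = 16088 = 7·13^0 + 2·13^1 + 4·13^2 + 7·13^3
  c_3 = 21596 = 3·13^0 + 10·13^1 + 10·13^2 + 9·13^3
  c_4 = 24868 = 12·13^0 + 1·13^1 + 4·13^2 + 11·13^3
  c_5 = 11034 = 10·13^0 + 3·13^1 + 0·13^2 + 5·13^3
  c_6 = 15456 = 12·13^0 + 5·13^1 + 0·13^2 + 7·13^3
Factor λ_0 = (4, 7, 3, 12, 10, 12)
Factor λ_1 = (0, 2, 10, 1, 3, 5)
Factor λ_2 = (6, 4, 10, 4, 0, 0)
Factor λ_3 = (9, 7, 9, 11, 5, 7)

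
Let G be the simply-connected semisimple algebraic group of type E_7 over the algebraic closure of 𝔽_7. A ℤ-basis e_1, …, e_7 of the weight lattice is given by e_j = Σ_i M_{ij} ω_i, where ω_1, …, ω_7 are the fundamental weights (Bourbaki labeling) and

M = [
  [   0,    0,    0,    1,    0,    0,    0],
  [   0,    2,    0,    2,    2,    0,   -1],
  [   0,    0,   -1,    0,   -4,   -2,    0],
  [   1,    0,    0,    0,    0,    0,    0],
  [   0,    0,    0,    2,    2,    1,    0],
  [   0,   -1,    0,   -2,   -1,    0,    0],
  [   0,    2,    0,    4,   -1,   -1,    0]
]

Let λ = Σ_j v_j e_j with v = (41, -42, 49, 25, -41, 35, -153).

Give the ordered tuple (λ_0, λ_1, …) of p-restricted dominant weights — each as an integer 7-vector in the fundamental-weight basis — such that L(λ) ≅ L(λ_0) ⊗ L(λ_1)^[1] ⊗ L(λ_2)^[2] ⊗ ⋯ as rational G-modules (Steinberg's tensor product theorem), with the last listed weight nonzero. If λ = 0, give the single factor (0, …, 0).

((4, 2, 3, 6, 3, 5, 1), (3, 5, 6, 5, 0, 4, 3))

ω-coordinates c = M·v, v = (41, -42, 49, 25, -41, 35, -153):
  c_1 = 0·41 + (0)·(-42) + 0·49 + 1·25 + (0)·(-41) + 0·35 + (0)·(-153) = 25
  c_2 = 0·41 + (2)·(-42) + 0·49 + 2·25 + (2)·(-41) + 0·35 + (-1)·(-153) = 37
  c_3 = 0·41 + (0)·(-42) + (-1)·(49) + 0·25 + (-4)·(-41) + (-2)·(35) + (0)·(-153) = 45
  c_4 = 1·41 + (0)·(-42) + 0·49 + 0·25 + (0)·(-41) + 0·35 + (0)·(-153) = 41
  c_5 = 0·41 + (0)·(-42) + 0·49 + 2·25 + (2)·(-41) + 1·35 + (0)·(-153) = 3
  c_6 = 0·41 + (-1)·(-42) + 0·49 + (-2)·(25) + (-1)·(-41) + 0·35 + (0)·(-153) = 33
  c_7 = 0·41 + (2)·(-42) + 0·49 + 4·25 + (-1)·(-41) + (-1)·(35) + (0)·(-153) = 22
p = 7; digits c_i = Σ_j d_{ij}·7^j, 0 ≤ d_{ij} < 7:
  c_1 = 25 = 4·7^0 + 3·7^1
  c_2 = 37 = 2·7^0 + 5·7^1
  c_3 = 45 = 3·7^0 + 6·7^1
  c_4 = 41 = 6·7^0 + 5·7^1
  c_5 = 3 = 3·7^0
  c_6 = 33 = 5·7^0 + 4·7^1
  c_7 = 22 = 1·7^0 + 3·7^1
Factor λ_0 = (4, 2, 3, 6, 3, 5, 1)
Factor λ_1 = (3, 5, 6, 5, 0, 4, 3)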